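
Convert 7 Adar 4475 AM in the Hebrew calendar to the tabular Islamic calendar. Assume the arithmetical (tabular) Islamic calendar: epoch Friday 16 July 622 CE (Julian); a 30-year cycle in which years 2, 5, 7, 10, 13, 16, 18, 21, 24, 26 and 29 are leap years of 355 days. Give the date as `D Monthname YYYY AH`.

5 Jumada al-Thani 96 AH

The source date corresponds to 19 February 715 in the proleptic Gregorian calendar (JDN 1982257).
That day falls on 5 Jumada al-Thani 96 AH in the tabular Islamic calendar.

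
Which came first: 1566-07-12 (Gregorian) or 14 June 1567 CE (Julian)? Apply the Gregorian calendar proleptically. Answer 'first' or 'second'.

First date → JDN 2293222; second date → JDN 2293569.
JDN 2293222 < JDN 2293569, so the first date is earlier.

first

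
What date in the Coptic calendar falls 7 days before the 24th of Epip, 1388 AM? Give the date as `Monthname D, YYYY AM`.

JDN of the 24th of Epip, 1388 AM = 2331955.
2331955 − 7 = 2331948.
JDN 2331948 in the Coptic calendar is Epip 17, 1388 AM.

Epip 17, 1388 AM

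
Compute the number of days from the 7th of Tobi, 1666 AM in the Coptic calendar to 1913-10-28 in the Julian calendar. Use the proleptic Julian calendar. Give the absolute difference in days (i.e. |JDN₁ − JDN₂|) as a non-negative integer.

JDN of the first date = 2433297.
JDN of the second date = 2420082.
|2420082 − 2433297| = 13215.

13215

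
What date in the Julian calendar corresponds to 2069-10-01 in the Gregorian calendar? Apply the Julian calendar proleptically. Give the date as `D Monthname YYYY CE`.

18 September 2069 CE

At this point the Julian calendar is 13 days behind the Gregorian.
1 October 2069 Gregorian − 13 days → 18 September 2069 Julian.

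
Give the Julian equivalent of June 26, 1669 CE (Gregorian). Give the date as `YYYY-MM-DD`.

1669-06-16

For dates in this range the Gregorian date is 10 days ahead of the Julian.
26 June 1669 Gregorian − 10 days → 16 June 1669 Julian.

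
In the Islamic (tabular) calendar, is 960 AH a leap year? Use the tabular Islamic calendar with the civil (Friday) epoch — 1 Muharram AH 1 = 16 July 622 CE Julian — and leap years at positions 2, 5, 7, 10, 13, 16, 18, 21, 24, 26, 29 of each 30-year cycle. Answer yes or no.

no

Year 960 AH is year 30 of its 30-year cycle; leap positions are 2, 5, 7, 10, 13, 16, 18, 21, 24, 26, 29, so it is a common year (354 days).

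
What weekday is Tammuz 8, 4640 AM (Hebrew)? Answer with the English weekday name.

This is JDN 2042648 (23 June 880 Gregorian).
JDN 2042648 mod 7 = 6, and JDN 0 was a Monday, so this is a Sunday.

Sunday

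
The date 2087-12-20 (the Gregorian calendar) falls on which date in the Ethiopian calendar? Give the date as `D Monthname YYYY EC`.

Both dates share Julian Day Number 2483675; in the Ethiopian calendar that is 10 Tahsas 2080 EC.

10 Tahsas 2080 EC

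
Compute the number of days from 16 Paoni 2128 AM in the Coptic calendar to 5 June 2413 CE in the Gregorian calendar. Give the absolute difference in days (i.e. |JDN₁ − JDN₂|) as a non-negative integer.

344

First date → JDN 2602202; second date → JDN 2602546.
The interval is |2602202 − 2602546| = 344 days.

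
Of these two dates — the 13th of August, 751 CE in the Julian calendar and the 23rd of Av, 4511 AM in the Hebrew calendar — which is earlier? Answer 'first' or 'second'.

first

Converting both to JDN: 1995585 vs 1995591; the smaller is the first.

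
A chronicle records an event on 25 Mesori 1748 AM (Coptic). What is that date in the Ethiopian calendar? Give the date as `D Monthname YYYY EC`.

25 Nehase 2024 EC

The source date corresponds to 31 August 2032 in the Gregorian calendar (JDN 2463476).
That day falls on 25 Nehase 2024 EC in the Ethiopian calendar.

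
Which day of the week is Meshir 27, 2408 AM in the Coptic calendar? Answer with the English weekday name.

Friday

This is JDN 2704363 (11 March 2692 Gregorian).
2704363 ≡ 4 (mod 7); counting from Monday = 0 gives Friday.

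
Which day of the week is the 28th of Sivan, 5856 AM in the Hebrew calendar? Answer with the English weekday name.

Monday

This is JDN 2486778 (18 June 2096 Gregorian).
Since JDN mod 7 = 0 (0 = Monday), the day is Monday.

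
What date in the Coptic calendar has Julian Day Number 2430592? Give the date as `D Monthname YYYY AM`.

The Gregorian equivalent of JDN 2430592 is 20 August 1942.
In the Coptic calendar that day is 14 Mesori 1658 AM.

14 Mesori 1658 AM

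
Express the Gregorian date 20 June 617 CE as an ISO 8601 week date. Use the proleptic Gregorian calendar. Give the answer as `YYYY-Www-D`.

0617-W25-5

The weekday is Friday (ISO weekday 5).
That Friday belongs to ISO week 25 of ISO year 617.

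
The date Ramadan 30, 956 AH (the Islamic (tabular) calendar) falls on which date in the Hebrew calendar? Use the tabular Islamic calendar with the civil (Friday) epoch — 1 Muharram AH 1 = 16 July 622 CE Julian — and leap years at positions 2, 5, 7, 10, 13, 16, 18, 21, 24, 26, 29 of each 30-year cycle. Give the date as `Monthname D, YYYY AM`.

Both dates share Julian Day Number 2287125; in the Hebrew calendar that is 30 Tishrei 5310 AM.

Tishrei 30, 5310 AM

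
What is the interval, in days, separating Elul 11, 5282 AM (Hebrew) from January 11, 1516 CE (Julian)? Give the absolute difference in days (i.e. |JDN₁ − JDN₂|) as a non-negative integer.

JDN of the first date = 2277214.
JDN of the second date = 2274787.
|2274787 − 2277214| = 2427.

2427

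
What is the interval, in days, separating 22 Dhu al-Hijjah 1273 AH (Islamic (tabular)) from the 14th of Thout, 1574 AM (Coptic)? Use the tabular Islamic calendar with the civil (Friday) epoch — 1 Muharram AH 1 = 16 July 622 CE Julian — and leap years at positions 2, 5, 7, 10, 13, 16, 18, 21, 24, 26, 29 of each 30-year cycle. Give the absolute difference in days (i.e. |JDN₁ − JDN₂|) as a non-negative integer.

41

First date → JDN 2399540; second date → JDN 2399581.
The interval is |2399540 − 2399581| = 41 days.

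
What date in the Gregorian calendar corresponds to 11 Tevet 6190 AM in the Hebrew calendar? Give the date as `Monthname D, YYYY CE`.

January 7, 2430 CE

Julian Day Number of the source date = 2608606.
Converting JDN 2608606 to the Gregorian calendar gives 7 January 2430 CE.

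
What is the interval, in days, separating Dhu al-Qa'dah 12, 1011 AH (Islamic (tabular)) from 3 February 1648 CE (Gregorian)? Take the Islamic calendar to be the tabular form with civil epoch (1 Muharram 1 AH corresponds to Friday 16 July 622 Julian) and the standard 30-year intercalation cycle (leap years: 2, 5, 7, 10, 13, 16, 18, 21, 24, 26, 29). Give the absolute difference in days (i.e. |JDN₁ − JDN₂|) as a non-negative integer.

16357

JDN of the first date = 2306656.
JDN of the second date = 2323013.
|2323013 − 2306656| = 16357.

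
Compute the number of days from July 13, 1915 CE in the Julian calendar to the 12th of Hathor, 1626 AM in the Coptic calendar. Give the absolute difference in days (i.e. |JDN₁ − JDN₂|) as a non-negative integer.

JDN of the first date = 2420705.
JDN of the second date = 2418632.
|2418632 − 2420705| = 2073.

2073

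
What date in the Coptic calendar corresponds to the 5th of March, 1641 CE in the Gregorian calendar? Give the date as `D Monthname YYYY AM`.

29 Meshir 1357 AM

Both dates share Julian Day Number 2320487; in the Coptic calendar that is 29 Meshir 1357 AM.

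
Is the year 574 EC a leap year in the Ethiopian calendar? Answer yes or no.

no

574 mod 4 = 2; in the Ethiopian calendar a year is leap when year mod 4 = 3, so it is a common year.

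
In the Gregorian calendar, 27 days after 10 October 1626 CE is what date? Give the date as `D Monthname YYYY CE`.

The starting date is JDN 2315227; 2315227 + 27 = 2315254.
JDN 2315254 corresponds to 6 November 1626 CE.

6 November 1626 CE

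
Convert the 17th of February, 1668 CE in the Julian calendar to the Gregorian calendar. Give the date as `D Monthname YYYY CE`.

27 February 1668 CE

At this point the Julian calendar is 10 days behind the Gregorian.
17 February 1668 Julian + 10 days → 27 February 1668 Gregorian.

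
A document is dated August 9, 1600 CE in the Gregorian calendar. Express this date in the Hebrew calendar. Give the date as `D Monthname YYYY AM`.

Julian Day Number of the source date = 2305669.
Converting JDN 2305669 to the Hebrew calendar gives 29 Av 5360 AM.

29 Av 5360 AM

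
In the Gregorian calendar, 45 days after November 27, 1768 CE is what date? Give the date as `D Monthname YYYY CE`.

JDN of November 27, 1768 CE = 2367140.
2367140 + 45 = 2367185.
JDN 2367185 in the Gregorian calendar is 11 January 1769 CE.

11 January 1769 CE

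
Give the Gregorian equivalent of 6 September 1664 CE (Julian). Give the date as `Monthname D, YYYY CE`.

September 16, 1664 CE

For dates in this range the Gregorian date is 10 days ahead of the Julian.
6 September 1664 Julian + 10 days → 16 September 1664 Gregorian.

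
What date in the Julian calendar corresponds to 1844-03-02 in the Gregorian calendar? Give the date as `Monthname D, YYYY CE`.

February 19, 1844 CE

For dates in this range the Gregorian date is 12 days ahead of the Julian.
2 March 1844 Gregorian − 12 days → 19 February 1844 Julian.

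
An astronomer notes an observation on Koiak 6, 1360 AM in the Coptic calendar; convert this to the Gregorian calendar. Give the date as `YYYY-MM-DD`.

1643-12-13

Julian Day Number of the source date = 2321500.
Converting JDN 2321500 to the Gregorian calendar gives 13 December 1643 CE.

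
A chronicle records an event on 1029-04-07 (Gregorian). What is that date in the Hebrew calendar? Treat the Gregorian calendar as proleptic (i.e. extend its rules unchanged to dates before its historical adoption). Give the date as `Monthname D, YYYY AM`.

Nisan 15, 4789 AM

Julian Day Number of the source date = 2096991.
Converting JDN 2096991 to the Hebrew calendar gives 15 Nisan 4789 AM.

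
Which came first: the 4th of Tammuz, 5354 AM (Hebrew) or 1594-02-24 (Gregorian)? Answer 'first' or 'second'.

The two dates have Julian Day Numbers 2303429 and 2303311 respectively.
Since 2303311 < 2303429, the second date comes first.

second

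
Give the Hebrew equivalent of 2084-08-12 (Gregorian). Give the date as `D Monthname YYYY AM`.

Julian Day Number of the source date = 2482450.
Converting JDN 2482450 to the Hebrew calendar gives 11 Av 5844 AM.

11 Av 5844 AM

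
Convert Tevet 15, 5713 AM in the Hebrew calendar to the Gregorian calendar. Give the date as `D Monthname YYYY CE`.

Julian Day Number of the source date = 2434380.
Converting JDN 2434380 to the Gregorian calendar gives 2 January 1953 CE.

2 January 1953 CE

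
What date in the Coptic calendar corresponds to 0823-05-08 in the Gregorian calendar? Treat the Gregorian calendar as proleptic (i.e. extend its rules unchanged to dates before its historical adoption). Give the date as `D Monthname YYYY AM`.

Julian Day Number of the source date = 2021782.
Converting JDN 2021782 to the Coptic calendar gives 9 Pashons 539 AM.

9 Pashons 539 AM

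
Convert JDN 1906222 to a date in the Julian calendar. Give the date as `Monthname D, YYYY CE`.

December 14, 506 CE

The proleptic Gregorian equivalent of JDN 1906222 is 16 December 506.
In the Julian calendar that day is December 14, 506 CE.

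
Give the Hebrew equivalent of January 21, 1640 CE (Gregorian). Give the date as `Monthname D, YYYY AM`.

Julian Day Number of the source date = 2320078.
Converting JDN 2320078 to the Hebrew calendar gives 26 Tevet 5400 AM.

Tevet 26, 5400 AM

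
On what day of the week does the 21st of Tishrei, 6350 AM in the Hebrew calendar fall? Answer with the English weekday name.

This is JDN 2666967 (21 October 2589 Gregorian).
JDN 2666967 mod 7 = 2, and JDN 0 was a Monday, so this is a Wednesday.

Wednesday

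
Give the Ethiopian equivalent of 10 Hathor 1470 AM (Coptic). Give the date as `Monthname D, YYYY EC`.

Hidar 10, 1746 EC

Julian Day Number of the source date = 2361651.
Converting JDN 2361651 to the Ethiopian calendar gives 10 Hidar 1746 EC.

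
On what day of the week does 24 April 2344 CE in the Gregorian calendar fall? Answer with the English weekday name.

2577302 ≡ 0 (mod 7); counting from Monday = 0 gives Monday.

Monday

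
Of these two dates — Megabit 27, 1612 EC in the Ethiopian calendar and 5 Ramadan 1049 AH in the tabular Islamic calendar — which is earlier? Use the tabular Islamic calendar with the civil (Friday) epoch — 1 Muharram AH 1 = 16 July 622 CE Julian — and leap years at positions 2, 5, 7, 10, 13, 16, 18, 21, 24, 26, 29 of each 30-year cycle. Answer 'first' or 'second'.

First date → JDN 2312845; second date → JDN 2320056.
JDN 2312845 < JDN 2320056, so the first date is earlier.

first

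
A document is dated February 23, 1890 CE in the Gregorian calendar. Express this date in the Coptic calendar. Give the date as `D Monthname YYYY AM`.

17 Meshir 1606 AM

Julian Day Number of the source date = 2411422.
Converting JDN 2411422 to the Coptic calendar gives 17 Meshir 1606 AM.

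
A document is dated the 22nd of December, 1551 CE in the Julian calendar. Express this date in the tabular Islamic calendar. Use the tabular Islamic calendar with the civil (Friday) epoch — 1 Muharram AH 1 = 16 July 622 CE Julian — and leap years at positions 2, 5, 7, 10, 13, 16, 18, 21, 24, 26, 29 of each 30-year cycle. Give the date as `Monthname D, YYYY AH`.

Dhu al-Hijjah 23, 958 AH

Julian Day Number of the source date = 2287916.
Converting JDN 2287916 to the tabular Islamic calendar gives 23 Dhu al-Hijjah 958 AH.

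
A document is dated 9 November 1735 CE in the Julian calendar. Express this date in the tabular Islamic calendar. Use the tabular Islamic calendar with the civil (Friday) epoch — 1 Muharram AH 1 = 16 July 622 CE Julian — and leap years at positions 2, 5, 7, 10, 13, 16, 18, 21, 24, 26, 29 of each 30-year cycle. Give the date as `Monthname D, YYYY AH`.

Rajab 4, 1148 AH

Both dates share Julian Day Number 2355079; in the tabular Islamic calendar that is 4 Rajab 1148 AH.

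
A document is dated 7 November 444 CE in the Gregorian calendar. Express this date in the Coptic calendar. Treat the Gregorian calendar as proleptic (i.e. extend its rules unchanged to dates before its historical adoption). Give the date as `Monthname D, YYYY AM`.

Hathor 10, 161 AM

Julian Day Number of the source date = 1883539.
Converting JDN 1883539 to the Coptic calendar gives 10 Hathor 161 AM.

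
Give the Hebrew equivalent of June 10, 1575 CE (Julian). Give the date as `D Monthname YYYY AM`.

2 Tammuz 5335 AM

Julian Day Number of the source date = 2296487.
Converting JDN 2296487 to the Hebrew calendar gives 2 Tammuz 5335 AM.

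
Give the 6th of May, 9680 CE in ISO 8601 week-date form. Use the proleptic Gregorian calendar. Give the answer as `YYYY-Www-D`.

9680-W19-1

The weekday is Monday (ISO weekday 1).
That Monday belongs to ISO week 19 of ISO year 9680.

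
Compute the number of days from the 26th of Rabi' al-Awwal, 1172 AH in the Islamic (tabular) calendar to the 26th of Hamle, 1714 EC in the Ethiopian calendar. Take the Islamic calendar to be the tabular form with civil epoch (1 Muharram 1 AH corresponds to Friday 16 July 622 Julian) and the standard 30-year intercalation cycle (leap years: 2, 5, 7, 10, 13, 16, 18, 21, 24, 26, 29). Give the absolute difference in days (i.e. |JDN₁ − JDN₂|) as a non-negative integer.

First date → JDN 2363487; second date → JDN 2350219.
The interval is |2363487 − 2350219| = 13268 days.

13268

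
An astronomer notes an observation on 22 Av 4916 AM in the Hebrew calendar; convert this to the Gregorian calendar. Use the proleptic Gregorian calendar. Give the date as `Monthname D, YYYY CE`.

August 17, 1156 CE

Both dates share Julian Day Number 2143509; in the Gregorian calendar that is 17 August 1156 CE.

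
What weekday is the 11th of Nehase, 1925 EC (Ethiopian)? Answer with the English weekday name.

Equivalently 17 August 1933 Gregorian, JDN 2427302.
2427302 ≡ 3 (mod 7); counting from Monday = 0 gives Thursday.

Thursday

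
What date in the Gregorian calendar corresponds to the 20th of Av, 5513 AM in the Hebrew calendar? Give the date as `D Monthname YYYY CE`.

20 August 1753 CE

Both dates share Julian Day Number 2361562; in the Gregorian calendar that is 20 August 1753 CE.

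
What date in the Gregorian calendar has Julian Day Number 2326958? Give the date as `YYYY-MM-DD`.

Counting from JDN 2299161 = 15 Oct 1582 gives an offset of 27797 days.

1658-11-22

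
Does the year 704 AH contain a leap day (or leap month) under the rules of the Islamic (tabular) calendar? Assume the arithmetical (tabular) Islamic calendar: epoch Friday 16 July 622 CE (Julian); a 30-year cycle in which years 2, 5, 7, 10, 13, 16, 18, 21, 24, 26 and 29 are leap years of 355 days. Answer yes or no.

no

Year 704 AH is year 14 of its 30-year cycle; leap positions are 2, 5, 7, 10, 13, 16, 18, 21, 24, 26, 29, so it is a common year (354 days).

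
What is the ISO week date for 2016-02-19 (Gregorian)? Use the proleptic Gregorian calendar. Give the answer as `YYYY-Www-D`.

2016-W07-5

The weekday is Friday (ISO weekday 5).
That Friday belongs to ISO week 7 of ISO year 2016.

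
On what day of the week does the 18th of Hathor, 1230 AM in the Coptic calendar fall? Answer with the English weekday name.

Equivalently 24 November 1513 Gregorian, JDN 2273999.
JDN 2273999 mod 7 = 0, and JDN 0 was a Monday, so this is a Monday.

Monday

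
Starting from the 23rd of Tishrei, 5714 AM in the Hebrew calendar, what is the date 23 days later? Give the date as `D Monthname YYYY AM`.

The starting date is JDN 2434653; 2434653 + 23 = 2434676.
JDN 2434676 corresponds to 16 Cheshvan 5714 AM.

16 Cheshvan 5714 AM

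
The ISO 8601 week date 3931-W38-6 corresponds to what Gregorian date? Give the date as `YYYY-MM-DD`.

ISO week 1 of 3931 is the week containing the first Thursday of 3931.
Week 38, day 6 (Saturday) lands on 3931-09-19.

3931-09-19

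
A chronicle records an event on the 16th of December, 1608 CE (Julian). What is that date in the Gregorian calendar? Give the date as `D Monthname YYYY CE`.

26 December 1608 CE

For dates in this range the Gregorian date is 10 days ahead of the Julian.
16 December 1608 Julian + 10 days → 26 December 1608 Gregorian.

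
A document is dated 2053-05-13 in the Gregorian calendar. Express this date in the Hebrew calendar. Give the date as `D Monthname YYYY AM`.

25 Iyar 5813 AM

Julian Day Number of the source date = 2471036.
Converting JDN 2471036 to the Hebrew calendar gives 25 Iyar 5813 AM.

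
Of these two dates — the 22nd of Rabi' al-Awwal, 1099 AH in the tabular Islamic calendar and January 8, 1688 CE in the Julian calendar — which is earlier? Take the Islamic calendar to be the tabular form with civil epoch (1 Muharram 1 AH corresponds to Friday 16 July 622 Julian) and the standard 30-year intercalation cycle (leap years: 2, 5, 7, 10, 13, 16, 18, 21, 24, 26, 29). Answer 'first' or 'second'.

The two dates have Julian Day Numbers 2337615 and 2337607 respectively.
Since 2337607 < 2337615, the second date comes first.

second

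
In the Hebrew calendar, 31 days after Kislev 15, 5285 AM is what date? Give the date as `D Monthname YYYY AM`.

The starting date is JDN 2278014; 2278014 + 31 = 2278045.
JDN 2278045 corresponds to 16 Tevet 5285 AM.

16 Tevet 5285 AM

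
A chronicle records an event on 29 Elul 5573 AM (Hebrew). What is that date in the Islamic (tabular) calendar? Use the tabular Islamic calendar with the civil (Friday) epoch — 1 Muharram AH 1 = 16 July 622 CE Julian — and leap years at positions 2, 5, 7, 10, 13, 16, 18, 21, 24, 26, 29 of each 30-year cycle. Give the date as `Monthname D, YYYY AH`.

The source date corresponds to 24 September 1813 in the Gregorian calendar (JDN 2383511).
That day falls on 28 Ramadan 1228 AH in the tabular Islamic calendar.

Ramadan 28, 1228 AH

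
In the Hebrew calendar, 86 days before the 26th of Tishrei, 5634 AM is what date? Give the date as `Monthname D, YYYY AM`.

JDN of the 26th of Tishrei, 5634 AM = 2405449.
2405449 − 86 = 2405363.
JDN 2405363 in the Hebrew calendar is Tammuz 28, 5633 AM.

Tammuz 28, 5633 AM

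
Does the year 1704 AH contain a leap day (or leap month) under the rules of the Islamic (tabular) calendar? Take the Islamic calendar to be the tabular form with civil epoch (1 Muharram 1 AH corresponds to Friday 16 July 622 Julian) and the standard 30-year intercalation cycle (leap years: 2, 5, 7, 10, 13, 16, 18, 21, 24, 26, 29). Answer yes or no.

yes

Year 1704 AH is year 24 of its 30-year cycle; leap positions are 2, 5, 7, 10, 13, 16, 18, 21, 24, 26, 29, so it is a leap year (355 days).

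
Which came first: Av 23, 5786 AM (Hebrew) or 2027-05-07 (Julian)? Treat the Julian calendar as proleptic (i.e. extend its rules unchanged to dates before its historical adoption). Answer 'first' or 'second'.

Converting both to JDN: 2461259 vs 2461546; the smaller is the first.

first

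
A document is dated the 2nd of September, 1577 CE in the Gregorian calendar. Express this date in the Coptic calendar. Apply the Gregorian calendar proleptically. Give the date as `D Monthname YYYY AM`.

Both dates share Julian Day Number 2297292; in the Coptic calendar that is 30 Mesori 1293 AM.

30 Mesori 1293 AM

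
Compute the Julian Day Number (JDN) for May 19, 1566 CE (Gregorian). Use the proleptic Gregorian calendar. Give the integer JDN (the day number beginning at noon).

JDN 2299161 is 15 October 1582 CE (Gregorian); the target day is −5993 days from there, so JDN = 2293168.

2293168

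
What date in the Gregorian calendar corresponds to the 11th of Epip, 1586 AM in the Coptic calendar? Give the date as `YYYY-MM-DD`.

Julian Day Number of the source date = 2404261.
Converting JDN 2404261 to the Gregorian calendar gives 17 July 1870 CE.

1870-07-17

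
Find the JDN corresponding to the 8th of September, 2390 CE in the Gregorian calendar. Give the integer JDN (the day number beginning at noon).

JDN 2400001 is 17 November 1858 CE (Gregorian), MJD 0; the target day is +194239 days from there, so JDN = 2594240.

2594240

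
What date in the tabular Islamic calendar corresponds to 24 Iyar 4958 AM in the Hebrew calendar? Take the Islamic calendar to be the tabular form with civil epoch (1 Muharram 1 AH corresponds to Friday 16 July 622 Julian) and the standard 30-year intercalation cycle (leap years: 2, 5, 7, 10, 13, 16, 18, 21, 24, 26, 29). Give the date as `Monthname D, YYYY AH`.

Jumada al-Thani 23, 594 AH

Both dates share Julian Day Number 2158749; in the tabular Islamic calendar that is 23 Jumada al-Thani 594 AH.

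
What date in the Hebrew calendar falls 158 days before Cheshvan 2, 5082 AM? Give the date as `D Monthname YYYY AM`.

21 Iyar 5081 AM

The starting date is JDN 2203851; 2203851 − 158 = 2203693.
JDN 2203693 corresponds to 21 Iyar 5081 AM.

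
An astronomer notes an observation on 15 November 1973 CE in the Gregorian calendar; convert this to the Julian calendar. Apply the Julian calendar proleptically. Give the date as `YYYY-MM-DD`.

1973-11-02

The Julian–Gregorian offset here is 13 days (Julian trailing).
15 November 1973 Gregorian − 13 days → 2 November 1973 Julian.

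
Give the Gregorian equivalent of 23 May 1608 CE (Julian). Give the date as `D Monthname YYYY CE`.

The Julian–Gregorian offset here is 10 days (Julian trailing).
23 May 1608 Julian + 10 days → 2 June 1608 Gregorian.

2 June 1608 CE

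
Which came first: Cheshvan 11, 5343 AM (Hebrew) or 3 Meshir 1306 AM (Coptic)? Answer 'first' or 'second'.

first

Converting both to JDN: 2299183 vs 2301833; the smaller is the first.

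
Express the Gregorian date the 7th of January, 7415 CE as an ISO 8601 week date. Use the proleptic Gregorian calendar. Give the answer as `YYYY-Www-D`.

The weekday is Saturday (ISO weekday 6).
That Saturday belongs to ISO week 1 of ISO year 7415.

7415-W01-6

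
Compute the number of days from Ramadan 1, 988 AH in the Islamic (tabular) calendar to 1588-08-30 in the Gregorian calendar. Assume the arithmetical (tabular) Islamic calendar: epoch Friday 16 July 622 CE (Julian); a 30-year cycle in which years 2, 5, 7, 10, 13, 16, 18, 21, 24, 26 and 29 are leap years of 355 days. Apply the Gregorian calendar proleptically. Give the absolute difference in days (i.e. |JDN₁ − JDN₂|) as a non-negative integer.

JDN of the first date = 2298436.
JDN of the second date = 2301307.
|2301307 − 2298436| = 2871.

2871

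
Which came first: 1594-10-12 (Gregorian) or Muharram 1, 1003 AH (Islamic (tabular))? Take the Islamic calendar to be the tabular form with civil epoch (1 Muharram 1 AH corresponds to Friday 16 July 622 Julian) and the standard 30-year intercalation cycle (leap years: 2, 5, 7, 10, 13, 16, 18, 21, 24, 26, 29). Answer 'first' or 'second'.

second

First date → JDN 2303541; second date → JDN 2303515.
JDN 2303515 < JDN 2303541, so the second date is earlier.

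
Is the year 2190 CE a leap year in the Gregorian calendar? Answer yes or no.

no

2190 is not divisible by 4, so it is a common year.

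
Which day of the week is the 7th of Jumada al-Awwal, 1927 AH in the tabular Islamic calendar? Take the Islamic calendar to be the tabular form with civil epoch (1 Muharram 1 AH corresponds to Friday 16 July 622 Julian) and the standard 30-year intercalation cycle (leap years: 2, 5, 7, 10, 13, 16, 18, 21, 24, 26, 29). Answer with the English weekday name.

Equivalently 14 July 2491 Gregorian, JDN 2631074.
Since JDN mod 7 = 5 (0 = Monday), the day is Saturday.

Saturday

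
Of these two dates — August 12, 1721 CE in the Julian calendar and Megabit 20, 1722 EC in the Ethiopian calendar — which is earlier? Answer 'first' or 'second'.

first

The two dates have Julian Day Numbers 2349877 and 2353015 respectively.
Since 2349877 < 2353015, the first date comes first.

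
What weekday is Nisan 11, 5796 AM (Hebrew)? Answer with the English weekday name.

Tuesday

Equivalently 8 April 2036 Gregorian, JDN 2464792.
2464792 ≡ 1 (mod 7); counting from Monday = 0 gives Tuesday.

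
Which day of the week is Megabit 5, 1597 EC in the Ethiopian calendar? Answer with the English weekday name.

Friday

Equivalently 11 March 1605 Gregorian, JDN 2307344.
Since JDN mod 7 = 4 (0 = Monday), the day is Friday.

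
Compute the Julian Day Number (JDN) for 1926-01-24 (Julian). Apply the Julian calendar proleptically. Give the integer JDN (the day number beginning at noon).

In the Gregorian calendar the same day is 6 February 1926.
JDN 2299161 is 15 October 1582 CE (Gregorian); the target day is +125392 days from there, so JDN = 2424553.

2424553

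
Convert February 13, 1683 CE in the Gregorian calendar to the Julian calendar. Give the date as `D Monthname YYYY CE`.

At this point the Julian calendar is 10 days behind the Gregorian.
13 February 1683 Gregorian − 10 days → 3 February 1683 Julian.

3 February 1683 CE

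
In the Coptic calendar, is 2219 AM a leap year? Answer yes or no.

2219 mod 4 = 3; in the Coptic calendar a year is leap when year mod 4 = 3, so it is a leap year.

yes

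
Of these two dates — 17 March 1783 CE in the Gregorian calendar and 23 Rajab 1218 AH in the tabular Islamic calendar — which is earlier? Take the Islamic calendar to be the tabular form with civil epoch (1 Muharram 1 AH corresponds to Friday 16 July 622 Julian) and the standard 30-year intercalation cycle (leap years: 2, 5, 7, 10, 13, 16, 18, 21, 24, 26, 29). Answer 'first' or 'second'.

The two dates have Julian Day Numbers 2372363 and 2379903 respectively.
Since 2372363 < 2379903, the first date comes first.

first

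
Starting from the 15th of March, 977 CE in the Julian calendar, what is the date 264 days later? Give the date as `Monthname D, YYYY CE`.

December 4, 977 CE

The starting date is JDN 2077981; 2077981 + 264 = 2078245.
JDN 2078245 corresponds to December 4, 977 CE.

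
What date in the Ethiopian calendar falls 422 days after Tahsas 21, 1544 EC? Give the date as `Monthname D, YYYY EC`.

Yekatit 18, 1545 EC

Counting 422 days forward from JDN 2287912 reaches JDN 2288334, which is Yekatit 18, 1545 EC.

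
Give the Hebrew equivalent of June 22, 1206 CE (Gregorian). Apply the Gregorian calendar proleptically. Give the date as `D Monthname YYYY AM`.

7 Tammuz 4966 AM

Julian Day Number of the source date = 2161715.
Converting JDN 2161715 to the Hebrew calendar gives 7 Tammuz 4966 AM.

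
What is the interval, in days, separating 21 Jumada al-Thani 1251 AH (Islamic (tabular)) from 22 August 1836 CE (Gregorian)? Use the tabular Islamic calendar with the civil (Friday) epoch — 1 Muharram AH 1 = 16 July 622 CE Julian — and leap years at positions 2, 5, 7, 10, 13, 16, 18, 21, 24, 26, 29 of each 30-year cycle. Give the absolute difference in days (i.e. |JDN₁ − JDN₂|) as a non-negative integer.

313

First date → JDN 2391566; second date → JDN 2391879.
The interval is |2391566 − 2391879| = 313 days.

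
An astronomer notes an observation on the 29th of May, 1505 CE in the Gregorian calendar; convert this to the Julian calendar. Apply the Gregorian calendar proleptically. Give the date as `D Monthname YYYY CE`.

At this point the Julian calendar is 10 days behind the Gregorian.
29 May 1505 Gregorian − 10 days → 19 May 1505 Julian.

19 May 1505 CE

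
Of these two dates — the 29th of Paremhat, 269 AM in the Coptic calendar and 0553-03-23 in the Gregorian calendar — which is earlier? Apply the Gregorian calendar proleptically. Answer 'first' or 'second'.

The two dates have Julian Day Numbers 1923125 and 1923121 respectively.
Since 1923121 < 1923125, the second date comes first.

second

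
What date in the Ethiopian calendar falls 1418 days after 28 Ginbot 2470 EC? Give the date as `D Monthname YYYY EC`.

The starting date is JDN 2626290; 2626290 + 1418 = 2627708.
JDN 2627708 corresponds to 15 Miyazya 2474 EC.

15 Miyazya 2474 EC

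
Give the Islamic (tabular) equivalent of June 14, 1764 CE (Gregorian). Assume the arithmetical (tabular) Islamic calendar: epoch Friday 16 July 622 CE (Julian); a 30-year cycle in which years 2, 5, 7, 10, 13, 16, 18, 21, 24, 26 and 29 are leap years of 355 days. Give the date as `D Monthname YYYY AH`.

14 Dhu al-Hijjah 1177 AH

Both dates share Julian Day Number 2365513; in the tabular Islamic calendar that is 14 Dhu al-Hijjah 1177 AH.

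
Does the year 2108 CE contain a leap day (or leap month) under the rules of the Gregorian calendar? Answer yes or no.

yes

2108 is divisible by 4 and not by 100, so it is a leap year.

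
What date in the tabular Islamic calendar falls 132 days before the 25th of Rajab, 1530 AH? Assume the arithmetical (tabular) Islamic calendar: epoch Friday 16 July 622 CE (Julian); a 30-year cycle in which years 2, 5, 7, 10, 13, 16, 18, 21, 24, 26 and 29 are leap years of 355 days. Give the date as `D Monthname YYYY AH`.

11 Rabi' al-Awwal 1530 AH

The starting date is JDN 2490468; 2490468 − 132 = 2490336.
JDN 2490336 corresponds to 11 Rabi' al-Awwal 1530 AH.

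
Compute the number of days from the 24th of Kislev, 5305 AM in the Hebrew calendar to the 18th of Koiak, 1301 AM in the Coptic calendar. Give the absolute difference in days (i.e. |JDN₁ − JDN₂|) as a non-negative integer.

First date → JDN 2285347; second date → JDN 2299962.
The interval is |2285347 − 2299962| = 14615 days.

14615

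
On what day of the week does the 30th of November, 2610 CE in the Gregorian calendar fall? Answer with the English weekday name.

Friday

JDN 2674676 mod 7 = 4, and JDN 0 was a Monday, so this is a Friday.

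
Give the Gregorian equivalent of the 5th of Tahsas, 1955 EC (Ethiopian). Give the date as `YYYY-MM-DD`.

Julian Day Number of the source date = 2438013.
Converting JDN 2438013 to the Gregorian calendar gives 14 December 1962 CE.

1962-12-14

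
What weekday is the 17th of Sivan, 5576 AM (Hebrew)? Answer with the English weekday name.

In the Gregorian calendar this is 13 June 1816 (JDN 2384504).
2384504 ≡ 3 (mod 7); counting from Monday = 0 gives Thursday.

Thursday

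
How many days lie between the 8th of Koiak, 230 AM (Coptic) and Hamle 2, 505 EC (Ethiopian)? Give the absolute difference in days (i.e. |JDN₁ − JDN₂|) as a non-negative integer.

161

JDN of the first date = 1908769.
JDN of the second date = 1908608.
|1908608 − 1908769| = 161.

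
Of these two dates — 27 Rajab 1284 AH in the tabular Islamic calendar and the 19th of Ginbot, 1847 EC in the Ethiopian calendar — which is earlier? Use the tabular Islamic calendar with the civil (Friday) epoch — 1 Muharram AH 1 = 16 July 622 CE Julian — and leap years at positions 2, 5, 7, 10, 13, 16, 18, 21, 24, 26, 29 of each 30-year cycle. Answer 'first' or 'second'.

First date → JDN 2403295; second date → JDN 2398730.
JDN 2398730 < JDN 2403295, so the second date is earlier.

second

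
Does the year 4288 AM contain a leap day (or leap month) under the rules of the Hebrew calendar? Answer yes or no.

Hebrew year 4288 is year 13 of its 19-year Metonic cycle; leap years are at positions 3, 6, 8, 11, 14, 17, 19, so it is a common year (12 months).

no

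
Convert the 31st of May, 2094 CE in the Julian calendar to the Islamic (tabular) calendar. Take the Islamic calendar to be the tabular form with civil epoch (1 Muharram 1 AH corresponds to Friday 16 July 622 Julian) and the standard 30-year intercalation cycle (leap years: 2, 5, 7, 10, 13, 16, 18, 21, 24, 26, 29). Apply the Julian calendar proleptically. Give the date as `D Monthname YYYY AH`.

Julian Day Number of the source date = 2486042.
Converting JDN 2486042 to the tabular Islamic calendar gives 29 Muharram 1518 AH.

29 Muharram 1518 AH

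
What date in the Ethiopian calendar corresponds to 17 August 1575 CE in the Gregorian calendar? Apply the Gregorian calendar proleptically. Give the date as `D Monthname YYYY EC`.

14 Nehase 1567 EC

Julian Day Number of the source date = 2296545.
Converting JDN 2296545 to the Ethiopian calendar gives 14 Nehase 1567 EC.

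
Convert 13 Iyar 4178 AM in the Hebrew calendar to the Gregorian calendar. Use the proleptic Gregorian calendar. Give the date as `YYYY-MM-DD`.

0418-05-06

Both dates share Julian Day Number 1873857; in the Gregorian calendar that is 6 May 418 CE.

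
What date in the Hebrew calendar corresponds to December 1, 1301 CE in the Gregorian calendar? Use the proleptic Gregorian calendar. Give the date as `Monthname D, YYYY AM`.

Kislev 21, 5062 AM

Julian Day Number of the source date = 2196575.
Converting JDN 2196575 to the Hebrew calendar gives 21 Kislev 5062 AM.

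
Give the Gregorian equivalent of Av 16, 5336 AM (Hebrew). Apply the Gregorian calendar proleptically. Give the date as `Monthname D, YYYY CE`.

Both dates share Julian Day Number 2296885; in the Gregorian calendar that is 22 July 1576 CE.

July 22, 1576 CE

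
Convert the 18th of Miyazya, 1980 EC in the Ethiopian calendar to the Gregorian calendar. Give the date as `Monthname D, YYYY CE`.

Both dates share Julian Day Number 2447278; in the Gregorian calendar that is 26 April 1988 CE.

April 26, 1988 CE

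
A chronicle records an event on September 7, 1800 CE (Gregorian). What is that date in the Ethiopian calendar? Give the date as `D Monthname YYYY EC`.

Both dates share Julian Day Number 2378746; in the Ethiopian calendar that is 3 Pagume 1792 EC.

3 Pagume 1792 EC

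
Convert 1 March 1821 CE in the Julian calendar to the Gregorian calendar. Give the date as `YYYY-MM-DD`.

1821-03-13

For dates in this range the Gregorian date is 12 days ahead of the Julian.
1 March 1821 Julian + 12 days → 13 March 1821 Gregorian.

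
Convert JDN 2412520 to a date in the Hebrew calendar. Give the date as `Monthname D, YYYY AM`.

The Gregorian equivalent of JDN 2412520 is 25 February 1893.
In the Hebrew calendar that day is Adar 9, 5653 AM.

Adar 9, 5653 AM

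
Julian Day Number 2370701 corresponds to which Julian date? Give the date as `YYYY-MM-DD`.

1778-08-17

The Gregorian equivalent of JDN 2370701 is 28 August 1778.
In the Julian calendar that day is 1778-08-17.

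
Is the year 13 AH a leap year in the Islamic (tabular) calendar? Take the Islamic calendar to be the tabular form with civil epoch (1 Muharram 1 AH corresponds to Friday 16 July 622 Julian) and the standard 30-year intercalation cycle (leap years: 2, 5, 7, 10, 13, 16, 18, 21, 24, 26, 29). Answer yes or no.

Year 13 AH is year 13 of its 30-year cycle; leap positions are 2, 5, 7, 10, 13, 16, 18, 21, 24, 26, 29, so it is a leap year (355 days).

yes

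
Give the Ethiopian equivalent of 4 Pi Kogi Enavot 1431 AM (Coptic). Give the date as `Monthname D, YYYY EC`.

Pagume 4, 1707 EC

Julian Day Number of the source date = 2347700.
Converting JDN 2347700 to the Ethiopian calendar gives 4 Pagume 1707 EC.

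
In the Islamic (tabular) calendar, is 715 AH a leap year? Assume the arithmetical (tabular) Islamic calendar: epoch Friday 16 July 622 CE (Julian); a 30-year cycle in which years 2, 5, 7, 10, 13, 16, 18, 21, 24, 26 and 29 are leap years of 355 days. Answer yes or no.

Year 715 AH is year 25 of its 30-year cycle; leap positions are 2, 5, 7, 10, 13, 16, 18, 21, 24, 26, 29, so it is a common year (354 days).

no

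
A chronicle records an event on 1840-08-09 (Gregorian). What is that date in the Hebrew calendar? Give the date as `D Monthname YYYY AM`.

10 Av 5600 AM

Julian Day Number of the source date = 2393327.
Converting JDN 2393327 to the Hebrew calendar gives 10 Av 5600 AM.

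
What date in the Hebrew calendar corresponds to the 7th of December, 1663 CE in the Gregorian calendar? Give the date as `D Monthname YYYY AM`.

8 Kislev 5424 AM

Both dates share Julian Day Number 2328799; in the Hebrew calendar that is 8 Kislev 5424 AM.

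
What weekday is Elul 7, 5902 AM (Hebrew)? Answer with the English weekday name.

In the Gregorian calendar this is 28 August 2142 (JDN 2503649).
JDN 2503649 mod 7 = 1, and JDN 0 was a Monday, so this is a Tuesday.

Tuesday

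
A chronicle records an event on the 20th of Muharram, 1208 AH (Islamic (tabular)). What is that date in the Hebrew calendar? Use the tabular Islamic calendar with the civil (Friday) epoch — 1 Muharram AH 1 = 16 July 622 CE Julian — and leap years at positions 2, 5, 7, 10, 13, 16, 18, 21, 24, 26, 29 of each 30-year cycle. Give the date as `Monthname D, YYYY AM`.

Julian Day Number of the source date = 2376180.
Converting JDN 2376180 to the Hebrew calendar gives 20 Elul 5553 AM.

Elul 20, 5553 AM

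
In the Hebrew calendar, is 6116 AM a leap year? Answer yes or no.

Hebrew year 6116 is year 17 of its 19-year Metonic cycle; leap years are at positions 3, 6, 8, 11, 14, 17, 19, so it is a leap year (13 months).

yes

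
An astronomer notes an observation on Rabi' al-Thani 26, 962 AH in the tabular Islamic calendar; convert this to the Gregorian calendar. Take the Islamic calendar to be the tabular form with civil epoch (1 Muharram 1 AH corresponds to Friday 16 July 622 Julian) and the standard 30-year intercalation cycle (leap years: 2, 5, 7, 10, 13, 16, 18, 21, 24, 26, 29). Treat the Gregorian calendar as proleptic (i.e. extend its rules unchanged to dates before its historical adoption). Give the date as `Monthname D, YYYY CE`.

March 30, 1555 CE

Julian Day Number of the source date = 2289100.
Converting JDN 2289100 to the Gregorian calendar gives 30 March 1555 CE.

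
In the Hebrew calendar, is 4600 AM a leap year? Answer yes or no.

Hebrew year 4600 is year 2 of its 19-year Metonic cycle; leap years are at positions 3, 6, 8, 11, 14, 17, 19, so it is a common year (12 months).

no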